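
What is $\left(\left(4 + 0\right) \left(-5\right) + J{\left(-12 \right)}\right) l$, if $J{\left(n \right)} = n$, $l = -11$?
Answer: $352$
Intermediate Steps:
$\left(\left(4 + 0\right) \left(-5\right) + J{\left(-12 \right)}\right) l = \left(\left(4 + 0\right) \left(-5\right) - 12\right) \left(-11\right) = \left(4 \left(-5\right) - 12\right) \left(-11\right) = \left(-20 - 12\right) \left(-11\right) = \left(-32\right) \left(-11\right) = 352$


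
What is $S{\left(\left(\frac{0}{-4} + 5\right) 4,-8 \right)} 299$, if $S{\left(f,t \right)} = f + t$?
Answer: $3588$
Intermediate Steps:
$S{\left(\left(\frac{0}{-4} + 5\right) 4,-8 \right)} 299 = \left(\left(\frac{0}{-4} + 5\right) 4 - 8\right) 299 = \left(\left(0 \left(- \frac{1}{4}\right) + 5\right) 4 - 8\right) 299 = \left(\left(0 + 5\right) 4 - 8\right) 299 = \left(5 \cdot 4 - 8\right) 299 = \left(20 - 8\right) 299 = 12 \cdot 299 = 3588$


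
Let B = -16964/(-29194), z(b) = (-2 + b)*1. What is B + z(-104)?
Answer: -1538800/14597 ≈ -105.42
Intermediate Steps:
z(b) = -2 + b
B = 8482/14597 (B = -16964*(-1/29194) = 8482/14597 ≈ 0.58108)
B + z(-104) = 8482/14597 + (-2 - 104) = 8482/14597 - 106 = -1538800/14597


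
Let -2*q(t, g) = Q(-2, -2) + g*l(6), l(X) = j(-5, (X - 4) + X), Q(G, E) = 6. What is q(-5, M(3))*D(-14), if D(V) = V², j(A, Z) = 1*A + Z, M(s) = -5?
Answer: 882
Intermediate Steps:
j(A, Z) = A + Z
l(X) = -9 + 2*X (l(X) = -5 + ((X - 4) + X) = -5 + ((-4 + X) + X) = -5 + (-4 + 2*X) = -9 + 2*X)
q(t, g) = -3 - 3*g/2 (q(t, g) = -(6 + g*(-9 + 2*6))/2 = -(6 + g*(-9 + 12))/2 = -(6 + g*3)/2 = -(6 + 3*g)/2 = -3 - 3*g/2)
q(-5, M(3))*D(-14) = (-3 - 3/2*(-5))*(-14)² = (-3 + 15/2)*196 = (9/2)*196 = 882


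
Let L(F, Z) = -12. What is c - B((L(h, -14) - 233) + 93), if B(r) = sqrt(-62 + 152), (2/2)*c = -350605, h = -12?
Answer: -350605 - 3*sqrt(10) ≈ -3.5061e+5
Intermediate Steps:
c = -350605
B(r) = 3*sqrt(10) (B(r) = sqrt(90) = 3*sqrt(10))
c - B((L(h, -14) - 233) + 93) = -350605 - 3*sqrt(10)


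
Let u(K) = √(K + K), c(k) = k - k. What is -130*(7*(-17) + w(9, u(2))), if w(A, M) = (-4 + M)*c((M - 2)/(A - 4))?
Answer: 15470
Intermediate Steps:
c(k) = 0
u(K) = √2*√K (u(K) = √(2*K) = √2*√K)
w(A, M) = 0 (w(A, M) = (-4 + M)*0 = 0)
-130*(7*(-17) + w(9, u(2))) = -130*(7*(-17) + 0) = -130*(-119 + 0) = -130*(-119) = 15470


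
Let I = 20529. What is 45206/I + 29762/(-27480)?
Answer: 105212797/94022820 ≈ 1.1190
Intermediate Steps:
45206/I + 29762/(-27480) = 45206/20529 + 29762/(-27480) = 45206*(1/20529) + 29762*(-1/27480) = 45206/20529 - 14881/13740 = 105212797/94022820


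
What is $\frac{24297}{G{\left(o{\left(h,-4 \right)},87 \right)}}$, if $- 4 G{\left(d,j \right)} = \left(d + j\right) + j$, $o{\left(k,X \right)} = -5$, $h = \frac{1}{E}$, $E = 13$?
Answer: $- \frac{7476}{13} \approx -575.08$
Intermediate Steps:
$h = \frac{1}{13} \approx 0.076923$
$G{\left(d,j \right)} = - \frac{j}{2} - \frac{d}{4}$ ($G{\left(d,j \right)} = - \frac{\left(d + j\right) + j}{4} = - \frac{d + 2 j}{4} = - \frac{j}{2} - \frac{d}{4}$)
$\frac{24297}{G{\left(o{\left(h,-4 \right)},87 \right)}} = \frac{24297}{\left(- \frac{1}{2}\right) 87 - - \frac{5}{4}} = \frac{24297}{- \frac{87}{2} + \frac{5}{4}} = \frac{24297}{- \frac{169}{4}} = 24297 \left(- \frac{4}{169}\right) = - \frac{7476}{13}$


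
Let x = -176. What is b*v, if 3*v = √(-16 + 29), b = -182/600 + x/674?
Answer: -57067*√13/303300 ≈ -0.67840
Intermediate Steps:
b = -57067/101100 (b = -182/600 - 176/674 = -182*1/600 - 176*1/674 = -91/300 - 88/337 = -57067/101100 ≈ -0.56446)
v = √13/3 (v = √(-16 + 29)/3 = √13/3 ≈ 1.2019)
b*v = -57067*√13/303300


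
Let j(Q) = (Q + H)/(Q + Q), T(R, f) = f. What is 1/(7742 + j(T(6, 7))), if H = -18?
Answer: 14/108377 ≈ 0.00012918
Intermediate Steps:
j(Q) = (-18 + Q)/(2*Q) (j(Q) = (Q - 18)/(Q + Q) = (-18 + Q)/((2*Q)) = (-18 + Q)*(1/(2*Q)) = (-18 + Q)/(2*Q))
1/(7742 + j(T(6, 7))) = 1/(7742 + (½)*(-18 + 7)/7) = 1/(7742 + (½)*(⅐)*(-11)) = 1/(7742 - 11/14) = 1/(108377/14) = 14/108377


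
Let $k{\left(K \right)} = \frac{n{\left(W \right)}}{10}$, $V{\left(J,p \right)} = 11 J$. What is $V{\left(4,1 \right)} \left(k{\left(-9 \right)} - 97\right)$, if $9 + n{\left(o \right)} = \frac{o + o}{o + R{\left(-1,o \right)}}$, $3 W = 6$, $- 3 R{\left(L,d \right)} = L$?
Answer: $- \frac{150502}{35} \approx -4300.1$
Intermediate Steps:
$R{\left(L,d \right)} = - \frac{L}{3}$
$W = 2$ ($W = \frac{1}{3} \cdot 6 = 2$)
$n{\left(o \right)} = -9 + \frac{2 o}{\frac{1}{3} + o}$ ($n{\left(o \right)} = -9 + \frac{o + o}{o - - \frac{1}{3}} = -9 + \frac{2 o}{o + \frac{1}{3}} = -9 + \frac{2 o}{\frac{1}{3} + o}$)
$k{\left(K \right)} = - \frac{51}{70}$ ($k{\left(K \right)} = \frac{3 \frac{1}{1 + 3 \cdot 2} \left(-3 - 14\right)}{10} = \frac{3 \left(-3 - 14\right)}{1 + 6} \cdot \frac{1}{10} = 3 \cdot \frac{1}{7} \left(-17\right) \frac{1}{10} = \left(- \frac{51}{7}\right) \frac{1}{10} = - \frac{51}{70}$)
$V{\left(4,1 \right)} \left(k{\left(-9 \right)} - 97\right) = 11 \cdot 4 \left(- \frac{51}{70} - 97\right) = 44 \left(- \frac{6841}{70}\right) = - \frac{150502}{35}$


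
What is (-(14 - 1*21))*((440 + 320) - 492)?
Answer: 1876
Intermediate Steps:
(-(14 - 1*21))*((440 + 320) - 492) = (-(14 - 21))*(760 - 492) = -1*(-7)*268 = 7*268 = 1876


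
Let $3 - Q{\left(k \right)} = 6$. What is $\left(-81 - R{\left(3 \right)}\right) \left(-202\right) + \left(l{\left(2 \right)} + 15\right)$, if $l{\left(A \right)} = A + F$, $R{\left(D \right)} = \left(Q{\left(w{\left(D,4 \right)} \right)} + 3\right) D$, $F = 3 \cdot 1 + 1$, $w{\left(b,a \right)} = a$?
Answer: $16383$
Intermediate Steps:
$F = 4$ ($F = 3 + 1 = 4$)
$Q{\left(k \right)} = -3$ ($Q{\left(k \right)} = 3 - 6 = -3$)
$R{\left(D \right)} = 0$ ($R{\left(D \right)} = \left(-3 + 3\right) D = 0 D = 0$)
$l{\left(A \right)} = 4 + A$ ($l{\left(A \right)} = A + 4 = 4 + A$)
$\left(-81 - R{\left(3 \right)}\right) \left(-202\right) + \left(l{\left(2 \right)} + 15\right) = \left(-81 - 0\right) \left(-202\right) + \left(\left(4 + 2\right) + 15\right) = \left(-81 + 0\right) \left(-202\right) + \left(6 + 15\right) = \left(-81\right) \left(-202\right) + 21 = 16362 + 21 = 16383$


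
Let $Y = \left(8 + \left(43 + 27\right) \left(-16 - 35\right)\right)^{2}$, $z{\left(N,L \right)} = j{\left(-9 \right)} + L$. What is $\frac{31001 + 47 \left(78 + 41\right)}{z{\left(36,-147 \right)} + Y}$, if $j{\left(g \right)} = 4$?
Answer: $\frac{36594}{12687701} \approx 0.0028842$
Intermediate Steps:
$z{\left(N,L \right)} = 4 + L$
$Y = 12687844$ ($Y = \left(8 + 70 \left(-51\right)\right)^{2} = \left(8 - 3570\right)^{2} = \left(-3562\right)^{2} = 12687844$)
$\frac{31001 + 47 \left(78 + 41\right)}{z{\left(36,-147 \right)} + Y} = \frac{31001 + 47 \left(78 + 41\right)}{\left(4 - 147\right) + 12687844} = \frac{31001 + 47 \cdot 119}{-143 + 12687844} = \frac{31001 + 5593}{12687701} = 36594 \cdot \frac{1}{12687701} = \frac{36594}{12687701}$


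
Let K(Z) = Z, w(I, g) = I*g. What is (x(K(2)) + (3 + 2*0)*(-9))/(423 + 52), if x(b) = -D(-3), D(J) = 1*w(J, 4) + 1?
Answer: -16/475 ≈ -0.033684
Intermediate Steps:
D(J) = 1 + 4*J (D(J) = 1*(J*4) + 1 = 1*(4*J) + 1 = 4*J + 1 = 1 + 4*J)
x(b) = 11 (x(b) = -(1 + 4*(-3)) = -(1 - 12) = -1*(-11) = 11)
(x(K(2)) + (3 + 2*0)*(-9))/(423 + 52) = (11 + (3 + 2*0)*(-9))/(423 + 52) = (11 + (3 + 0)*(-9))/475 = (11 + 3*(-9))*(1/475) = (11 - 27)*(1/475) = -16*1/475 = -16/475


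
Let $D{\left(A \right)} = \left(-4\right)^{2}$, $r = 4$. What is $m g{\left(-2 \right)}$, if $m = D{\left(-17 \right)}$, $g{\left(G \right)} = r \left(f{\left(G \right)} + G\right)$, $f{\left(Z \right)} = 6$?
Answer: $256$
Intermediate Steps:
$g{\left(G \right)} = 24 + 4 G$ ($g{\left(G \right)} = 4 \left(6 + G\right) = 24 + 4 G$)
$D{\left(A \right)} = 16$
$m = 16$
$m g{\left(-2 \right)} = 16 \left(24 + 4 \left(-2\right)\right) = 16 \left(24 - 8\right) = 16 \cdot 16 = 256$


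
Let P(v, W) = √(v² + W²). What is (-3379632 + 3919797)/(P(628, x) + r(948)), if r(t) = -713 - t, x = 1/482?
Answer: -208444360437060/549338693987 - 260359530*√91624868417/549338693987 ≈ -522.91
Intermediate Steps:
x = 1/482 ≈ 0.0020747
P(v, W) = √(W² + v²)
(-3379632 + 3919797)/(P(628, x) + r(948)) = (-3379632 + 3919797)/(√((1/482)² + 628²) + (-713 - 1*948)) = 540165/(√(1/232324 + 394384) + (-713 - 948)) = 540165/(√(91624868417/232324) - 1661) = 540165/(√91624868417/482 - 1661) = 540165/(-1661 + √91624868417/482)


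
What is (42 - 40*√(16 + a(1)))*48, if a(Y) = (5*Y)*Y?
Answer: 2016 - 1920*√21 ≈ -6782.5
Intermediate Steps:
a(Y) = 5*Y²
(42 - 40*√(16 + a(1)))*48 = (42 - 40*√(16 + 5*1²))*48 = (42 - 40*√(16 + 5*1))*48 = (42 - 40*√(16 + 5))*48 = (42 - 40*√21)*48 = 2016 - 1920*√21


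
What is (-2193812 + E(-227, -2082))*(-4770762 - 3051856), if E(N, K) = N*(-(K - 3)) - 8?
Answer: 20863821807070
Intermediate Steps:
E(N, K) = -8 + N*(3 - K) (E(N, K) = N*(-(-3 + K)) - 8 = N*(3 - K) - 8 = -8 + N*(3 - K))
(-2193812 + E(-227, -2082))*(-4770762 - 3051856) = (-2193812 + (-8 + 3*(-227) - 1*(-2082)*(-227)))*(-4770762 - 3051856) = (-2193812 + (-8 - 681 - 472614))*(-7822618) = (-2193812 - 473303)*(-7822618) = -2667115*(-7822618) = 20863821807070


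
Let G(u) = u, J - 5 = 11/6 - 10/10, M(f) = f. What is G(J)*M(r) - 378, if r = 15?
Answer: -581/2 ≈ -290.50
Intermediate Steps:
J = 35/6 (J = 5 + (11/6 - 10/10) = 5 + (11*(⅙) - 10*⅒) = 5 + (11/6 - 1) = 5 + ⅚ = 35/6 ≈ 5.8333)
G(J)*M(r) - 378 = (35/6)*15 - 378 = 175/2 - 378 = -581/2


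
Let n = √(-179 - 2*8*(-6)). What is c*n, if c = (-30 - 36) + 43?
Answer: -23*I*√83 ≈ -209.54*I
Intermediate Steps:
c = -23 (c = -66 + 43 = -23)
n = I*√83 (n = √(-179 - 16*(-6)) = √(-179 + 96) = √(-83) = I*√83 ≈ 9.1104*I)
c*n = -23*I*√83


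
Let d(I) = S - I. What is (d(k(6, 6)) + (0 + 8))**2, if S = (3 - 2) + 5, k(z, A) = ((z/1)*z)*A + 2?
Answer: 41616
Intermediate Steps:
k(z, A) = 2 + A*z**2 (k(z, A) = ((z*1)*z)*A + 2 = (z*z)*A + 2 = z**2*A + 2 = A*z**2 + 2 = 2 + A*z**2)
S = 6 (S = 1 + 5 = 6)
d(I) = 6 - I
(d(k(6, 6)) + (0 + 8))**2 = ((6 - (2 + 6*6**2)) + (0 + 8))**2 = ((6 - (2 + 6*36)) + 8)**2 = ((6 - (2 + 216)) + 8)**2 = ((6 - 1*218) + 8)**2 = ((6 - 218) + 8)**2 = (-212 + 8)**2 = (-204)**2 = 41616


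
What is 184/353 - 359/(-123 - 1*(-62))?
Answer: 137951/21533 ≈ 6.4065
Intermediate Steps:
184/353 - 359/(-123 - 1*(-62)) = 184*(1/353) - 359/(-123 + 62) = 184/353 - 359/(-61) = 184/353 - 359*(-1/61) = 184/353 + 359/61 = 137951/21533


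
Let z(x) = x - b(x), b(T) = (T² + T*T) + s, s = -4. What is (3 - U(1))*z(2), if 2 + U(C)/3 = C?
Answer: -12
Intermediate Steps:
b(T) = -4 + 2*T² (b(T) = (T² + T*T) - 4 = (T² + T²) - 4 = 2*T² - 4 = -4 + 2*T²)
U(C) = -6 + 3*C
z(x) = 4 + x - 2*x² (z(x) = x - (-4 + 2*x²) = x + (4 - 2*x²) = 4 + x - 2*x²)
(3 - U(1))*z(2) = (3 - (-6 + 3*1))*(4 + 2 - 2*2²) = (3 - (-6 + 3))*(4 + 2 - 2*4) = (3 - 1*(-3))*(4 + 2 - 8) = (3 + 3)*(-2) = 6*(-2) = -12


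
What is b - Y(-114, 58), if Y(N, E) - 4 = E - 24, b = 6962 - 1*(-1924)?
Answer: 8848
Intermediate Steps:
b = 8886 (b = 6962 + 1924 = 8886)
Y(N, E) = -20 + E (Y(N, E) = 4 + (E - 24) = 4 + (-24 + E) = -20 + E)
b - Y(-114, 58) = 8886 - (-20 + 58) = 8886 - 1*38 = 8886 - 38 = 8848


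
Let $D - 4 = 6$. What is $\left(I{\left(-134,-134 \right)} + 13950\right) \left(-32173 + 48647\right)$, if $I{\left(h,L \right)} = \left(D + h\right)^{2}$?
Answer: $483116524$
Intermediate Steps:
$D = 10$ ($D = 4 + 6 = 10$)
$I{\left(h,L \right)} = \left(10 + h\right)^{2}$
$\left(I{\left(-134,-134 \right)} + 13950\right) \left(-32173 + 48647\right) = \left(\left(10 - 134\right)^{2} + 13950\right) \left(-32173 + 48647\right) = \left(\left(-124\right)^{2} + 13950\right) 16474 = \left(15376 + 13950\right) 16474 = 29326 \cdot 16474 = 483116524$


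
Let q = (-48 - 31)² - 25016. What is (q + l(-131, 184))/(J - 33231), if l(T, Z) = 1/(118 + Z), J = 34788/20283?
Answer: 38335201289/67848284890 ≈ 0.56501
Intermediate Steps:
J = 11596/6761 (J = 34788*(1/20283) = 11596/6761 ≈ 1.7151)
q = -18775 (q = (-79)² - 25016 = 6241 - 25016 = -18775)
(q + l(-131, 184))/(J - 33231) = (-18775 + 1/(118 + 184))/(11596/6761 - 33231) = (-18775 + 1/302)/(-224663195/6761) = (-18775 + 1/302)*(-6761/224663195) = -5670049/302*(-6761/224663195) = 38335201289/67848284890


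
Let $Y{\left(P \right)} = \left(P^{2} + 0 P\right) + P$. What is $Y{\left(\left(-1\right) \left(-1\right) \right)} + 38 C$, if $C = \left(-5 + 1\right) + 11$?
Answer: $268$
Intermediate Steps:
$C = 7$ ($C = -4 + 11 = 7$)
$Y{\left(P \right)} = P + P^{2}$ ($Y{\left(P \right)} = \left(P^{2} + 0\right) + P = P^{2} + P = P + P^{2}$)
$Y{\left(\left(-1\right) \left(-1\right) \right)} + 38 C = \left(-1\right) \left(-1\right) \left(1 - -1\right) + 38 \cdot 7 = 1 \left(1 + 1\right) + 266 = 1 \cdot 2 + 266 = 2 + 266 = 268$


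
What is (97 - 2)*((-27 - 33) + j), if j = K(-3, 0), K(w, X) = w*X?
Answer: -5700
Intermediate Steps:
K(w, X) = X*w
j = 0 (j = 0*(-3) = 0)
(97 - 2)*((-27 - 33) + j) = (97 - 2)*((-27 - 33) + 0) = 95*(-60 + 0) = 95*(-60) = -5700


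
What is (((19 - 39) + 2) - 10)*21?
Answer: -588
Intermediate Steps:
(((19 - 39) + 2) - 10)*21 = ((-20 + 2) - 10)*21 = (-18 - 10)*21 = -28*21 = -588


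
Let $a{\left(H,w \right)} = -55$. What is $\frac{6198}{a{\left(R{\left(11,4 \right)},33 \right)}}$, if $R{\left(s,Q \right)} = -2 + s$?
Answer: $- \frac{6198}{55} \approx -112.69$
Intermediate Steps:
$\frac{6198}{a{\left(R{\left(11,4 \right)},33 \right)}} = \frac{6198}{-55} = 6198 \left(- \frac{1}{55}\right) = - \frac{6198}{55}$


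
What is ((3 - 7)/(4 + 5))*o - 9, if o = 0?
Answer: -9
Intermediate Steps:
((3 - 7)/(4 + 5))*o - 9 = ((3 - 7)/(4 + 5))*0 - 9 = -4/9*0 - 9 = 0 - 9 = -9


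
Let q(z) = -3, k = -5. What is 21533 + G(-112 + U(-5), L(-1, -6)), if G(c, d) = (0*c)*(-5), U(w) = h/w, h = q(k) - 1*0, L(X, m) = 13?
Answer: 21533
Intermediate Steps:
h = -3 (h = -3 - 1*0 = -3 + 0 = -3)
U(w) = -3/w
G(c, d) = 0 (G(c, d) = 0*(-5) = 0)
21533 + G(-112 + U(-5), L(-1, -6)) = 21533 + 0 = 21533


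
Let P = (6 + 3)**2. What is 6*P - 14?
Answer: 472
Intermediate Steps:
P = 81 (P = 9**2 = 81)
6*P - 14 = 6*81 - 14 = 486 - 14 = 472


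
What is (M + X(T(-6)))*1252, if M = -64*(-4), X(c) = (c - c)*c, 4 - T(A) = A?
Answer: 320512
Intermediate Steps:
T(A) = 4 - A
X(c) = 0 (X(c) = 0*c = 0)
M = 256
(M + X(T(-6)))*1252 = (256 + 0)*1252 = 256*1252 = 320512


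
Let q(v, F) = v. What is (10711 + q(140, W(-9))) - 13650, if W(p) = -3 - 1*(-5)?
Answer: -2799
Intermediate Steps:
W(p) = 2 (W(p) = -3 + 5 = 2)
(10711 + q(140, W(-9))) - 13650 = (10711 + 140) - 13650 = 10851 - 13650 = -2799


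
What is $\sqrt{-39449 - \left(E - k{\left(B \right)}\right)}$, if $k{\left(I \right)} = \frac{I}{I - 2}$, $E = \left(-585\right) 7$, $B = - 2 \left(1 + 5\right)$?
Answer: $\frac{4 i \sqrt{108269}}{7} \approx 188.02 i$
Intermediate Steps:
$B = -12$ ($B = \left(-2\right) 6 = -12$)
$E = -4095$
$k{\left(I \right)} = \frac{I}{-2 + I}$
$\sqrt{-39449 - \left(E - k{\left(B \right)}\right)} = \sqrt{-39449 - \left(-4095 + \frac{12}{-2 - 12}\right)} = \sqrt{-39449 + \left(- \frac{12}{-14} + 4095\right)} = \sqrt{-39449 + \left(\left(-12\right) \left(- \frac{1}{14}\right) + 4095\right)} = \sqrt{-39449 + \left(\frac{6}{7} + 4095\right)} = \sqrt{-39449 + \frac{28671}{7}} = \sqrt{- \frac{247472}{7}} = \frac{4 i \sqrt{108269}}{7}$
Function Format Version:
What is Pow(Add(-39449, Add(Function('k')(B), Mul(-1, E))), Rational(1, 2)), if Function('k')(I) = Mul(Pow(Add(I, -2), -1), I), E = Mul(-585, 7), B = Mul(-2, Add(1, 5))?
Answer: Mul(Rational(4, 7), I, Pow(108269, Rational(1, 2))) ≈ Mul(188.02, I)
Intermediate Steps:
B = -12 (B = Mul(-2, 6) = -12)
E = -4095
Function('k')(I) = Mul(I, Pow(Add(-2, I), -1)) (Function('k')(I) = Mul(Pow(Add(-2, I), -1), I) = Mul(I, Pow(Add(-2, I), -1)))
Pow(Add(-39449, Add(Function('k')(B), Mul(-1, E))), Rational(1, 2)) = Pow(Add(-39449, Add(Mul(-12, Pow(Add(-2, -12), -1)), Mul(-1, -4095))), Rational(1, 2)) = Pow(Add(-39449, Add(Mul(-12, Pow(-14, -1)), 4095)), Rational(1, 2)) = Pow(Add(-39449, Add(Mul(-12, Rational(-1, 14)), 4095)), Rational(1, 2)) = Pow(Add(-39449, Add(Rational(6, 7), 4095)), Rational(1, 2)) = Pow(Add(-39449, Rational(28671, 7)), Rational(1, 2)) = Pow(Rational(-247472, 7), Rational(1, 2)) = Mul(Rational(4, 7), I, Pow(108269, Rational(1, 2)))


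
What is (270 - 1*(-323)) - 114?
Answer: 479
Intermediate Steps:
(270 - 1*(-323)) - 114 = (270 + 323) - 114 = 593 - 114 = 479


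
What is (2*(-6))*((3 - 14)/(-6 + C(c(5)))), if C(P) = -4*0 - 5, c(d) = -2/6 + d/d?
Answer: -12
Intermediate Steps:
c(d) = ⅔ (c(d) = -2*⅙ + 1 = -⅓ + 1 = ⅔)
C(P) = -5 (C(P) = 0 - 5 = -5)
(2*(-6))*((3 - 14)/(-6 + C(c(5)))) = (2*(-6))*((3 - 14)/(-6 - 5)) = -(-132)/(-11) = -(-132)*(-1)/11 = -12*1 = -12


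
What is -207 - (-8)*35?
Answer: 73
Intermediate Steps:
-207 - (-8)*35 = -207 - 1*(-280) = -207 + 280 = 73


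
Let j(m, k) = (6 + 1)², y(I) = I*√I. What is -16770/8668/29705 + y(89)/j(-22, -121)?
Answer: -129/1980638 + 89*√89/49 ≈ 17.135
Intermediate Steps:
y(I) = I^(3/2)
j(m, k) = 49 (j(m, k) = 7² = 49)
-16770/8668/29705 + y(89)/j(-22, -121) = -16770/8668/29705 + 89^(3/2)/49 = -16770*1/8668*(1/29705) + (89*√89)*(1/49) = -8385/4334*1/29705 + 89*√89/49 = -129/1980638 + 89*√89/49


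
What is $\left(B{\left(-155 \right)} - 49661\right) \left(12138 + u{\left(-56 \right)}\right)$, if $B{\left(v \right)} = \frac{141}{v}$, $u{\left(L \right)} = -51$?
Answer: $- \frac{93040842852}{155} \approx -6.0026 \cdot 10^{8}$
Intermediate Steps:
$\left(B{\left(-155 \right)} - 49661\right) \left(12138 + u{\left(-56 \right)}\right) = \left(\frac{141}{-155} - 49661\right) \left(12138 - 51\right) = \left(141 \left(- \frac{1}{155}\right) - 49661\right) 12087 = \left(- \frac{141}{155} - 49661\right) 12087 = \left(- \frac{7697596}{155}\right) 12087 = - \frac{93040842852}{155}$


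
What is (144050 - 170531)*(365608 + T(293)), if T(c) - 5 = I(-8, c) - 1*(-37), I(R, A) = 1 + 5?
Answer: -9682936536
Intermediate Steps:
I(R, A) = 6
T(c) = 48 (T(c) = 5 + (6 - 1*(-37)) = 5 + (6 + 37) = 5 + 43 = 48)
(144050 - 170531)*(365608 + T(293)) = (144050 - 170531)*(365608 + 48) = -26481*365656 = -9682936536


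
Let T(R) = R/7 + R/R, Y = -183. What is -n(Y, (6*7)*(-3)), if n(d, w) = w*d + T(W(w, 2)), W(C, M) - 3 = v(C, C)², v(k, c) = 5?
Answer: -23063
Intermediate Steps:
W(C, M) = 28 (W(C, M) = 3 + 5² = 3 + 25 = 28)
T(R) = 1 + R/7 (T(R) = R*(⅐) + 1 = R/7 + 1 = 1 + R/7)
n(d, w) = 5 + d*w (n(d, w) = w*d + (1 + (⅐)*28) = d*w + (1 + 4) = d*w + 5 = 5 + d*w)
-n(Y, (6*7)*(-3)) = -(5 - 183*6*7*(-3)) = -(5 - 7686*(-3)) = -(5 - 183*(-126)) = -(5 + 23058) = -1*23063 = -23063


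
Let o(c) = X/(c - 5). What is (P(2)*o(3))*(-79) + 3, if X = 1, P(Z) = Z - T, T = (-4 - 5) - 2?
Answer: 1033/2 ≈ 516.50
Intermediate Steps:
T = -11 (T = -9 - 2 = -11)
P(Z) = 11 + Z (P(Z) = Z - 1*(-11) = Z + 11 = 11 + Z)
o(c) = 1/(-5 + c) (o(c) = 1/(c - 5) = 1/(-5 + c))
(P(2)*o(3))*(-79) + 3 = ((11 + 2)/(-5 + 3))*(-79) + 3 = (13/(-2))*(-79) + 3 = (13*(-1/2))*(-79) + 3 = -13/2*(-79) + 3 = 1027/2 + 3 = 1033/2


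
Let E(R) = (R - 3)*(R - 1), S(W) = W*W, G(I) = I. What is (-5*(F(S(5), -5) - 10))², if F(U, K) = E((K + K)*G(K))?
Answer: 131446225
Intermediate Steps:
S(W) = W²
E(R) = (-1 + R)*(-3 + R) (E(R) = (-3 + R)*(-1 + R) = (-1 + R)*(-3 + R))
F(U, K) = 3 - 8*K² + 4*K⁴ (F(U, K) = 3 + ((K + K)*K)² - 4*(K + K)*K = 3 + ((2*K)*K)² - 4*2*K*K = 3 + (2*K²)² - 8*K² = 3 + 4*K⁴ - 8*K² = 3 - 8*K² + 4*K⁴)
(-5*(F(S(5), -5) - 10))² = (-5*((3 - 8*(-5)² + 4*(-5)⁴) - 10))² = (-5*((3 - 8*25 + 4*625) - 10))² = (-5*((3 - 200 + 2500) - 10))² = (-5*(2303 - 10))² = (-5*2293)² = (-11465)² = 131446225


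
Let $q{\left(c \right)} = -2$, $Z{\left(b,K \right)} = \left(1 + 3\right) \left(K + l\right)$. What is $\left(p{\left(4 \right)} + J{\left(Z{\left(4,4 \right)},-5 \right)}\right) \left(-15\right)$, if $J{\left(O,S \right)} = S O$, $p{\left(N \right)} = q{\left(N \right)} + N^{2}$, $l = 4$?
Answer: $2190$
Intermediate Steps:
$Z{\left(b,K \right)} = 16 + 4 K$ ($Z{\left(b,K \right)} = \left(1 + 3\right) \left(K + 4\right) = 4 \left(4 + K\right) = 16 + 4 K$)
$p{\left(N \right)} = -2 + N^{2}$
$J{\left(O,S \right)} = O S$
$\left(p{\left(4 \right)} + J{\left(Z{\left(4,4 \right)},-5 \right)}\right) \left(-15\right) = \left(\left(-2 + 4^{2}\right) + \left(16 + 4 \cdot 4\right) \left(-5\right)\right) \left(-15\right) = \left(\left(-2 + 16\right) + \left(16 + 16\right) \left(-5\right)\right) \left(-15\right) = \left(14 + 32 \left(-5\right)\right) \left(-15\right) = \left(14 - 160\right) \left(-15\right) = \left(-146\right) \left(-15\right) = 2190$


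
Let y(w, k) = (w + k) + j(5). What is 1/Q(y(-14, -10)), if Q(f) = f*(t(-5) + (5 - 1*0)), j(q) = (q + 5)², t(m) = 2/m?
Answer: 5/1748 ≈ 0.0028604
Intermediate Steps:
j(q) = (5 + q)²
y(w, k) = 100 + k + w (y(w, k) = (w + k) + (5 + 5)² = (k + w) + 10² = (k + w) + 100 = 100 + k + w)
Q(f) = 23*f/5 (Q(f) = f*(2/(-5) + (5 - 1*0)) = f*(2*(-⅕) + (5 + 0)) = f*(-⅖ + 5) = f*(23/5) = 23*f/5)
1/Q(y(-14, -10)) = 1/(23*(100 - 10 - 14)/5) = 1/((23/5)*76) = 1/(1748/5) = 5/1748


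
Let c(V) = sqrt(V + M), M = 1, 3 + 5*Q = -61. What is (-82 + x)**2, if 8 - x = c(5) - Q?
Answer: 188506/25 + 868*sqrt(6)/5 ≈ 7965.5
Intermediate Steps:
Q = -64/5 (Q = -3/5 + (1/5)*(-61) = -3/5 - 61/5 = -64/5 ≈ -12.800)
c(V) = sqrt(1 + V) (c(V) = sqrt(V + 1) = sqrt(1 + V))
x = -24/5 - sqrt(6) (x = 8 - (sqrt(1 + 5) - 1*(-64/5)) = 8 - (sqrt(6) + 64/5) = 8 - (64/5 + sqrt(6)) = 8 + (-64/5 - sqrt(6)) = -24/5 - sqrt(6) ≈ -7.2495)
(-82 + x)**2 = (-82 + (-24/5 - sqrt(6)))**2 = (-434/5 - sqrt(6))**2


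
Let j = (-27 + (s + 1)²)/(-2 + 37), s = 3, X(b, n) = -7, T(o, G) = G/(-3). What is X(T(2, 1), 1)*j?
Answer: 11/5 ≈ 2.2000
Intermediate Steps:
T(o, G) = -G/3 (T(o, G) = G*(-⅓) = -G/3)
j = -11/35 (j = (-27 + (3 + 1)²)/(-2 + 37) = (-27 + 4²)/35 = (-27 + 16)*(1/35) = -11*1/35 = -11/35 ≈ -0.31429)
X(T(2, 1), 1)*j = -7*(-11/35) = 11/5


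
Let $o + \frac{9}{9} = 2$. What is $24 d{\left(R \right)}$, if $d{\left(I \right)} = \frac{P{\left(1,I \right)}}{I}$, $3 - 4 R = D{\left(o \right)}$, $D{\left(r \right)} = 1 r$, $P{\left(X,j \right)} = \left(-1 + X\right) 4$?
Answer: $0$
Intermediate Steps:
$o = 1$ ($o = -1 + 2 = 1$)
$P{\left(X,j \right)} = -4 + 4 X$
$D{\left(r \right)} = r$
$R = \frac{1}{2}$ ($R = \frac{3}{4} - \frac{1}{4} = \frac{1}{2} \approx 0.5$)
$d{\left(I \right)} = 0$ ($d{\left(I \right)} = \frac{-4 + 4 \cdot 1}{I} = \frac{-4 + 4}{I} = \frac{0}{I} = 0$)
$24 d{\left(R \right)} = 24 \cdot 0 = 0$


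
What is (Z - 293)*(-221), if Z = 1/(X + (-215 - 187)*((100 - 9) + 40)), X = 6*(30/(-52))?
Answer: 44333209076/684651 ≈ 64753.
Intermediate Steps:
X = -45/13 (X = 6*(30*(-1/52)) = 6*(-15/26) = -45/13 ≈ -3.4615)
Z = -13/684651 (Z = 1/(-45/13 + (-215 - 187)*((100 - 9) + 40)) = 1/(-45/13 - 402*(91 + 40)) = 1/(-45/13 - 402*131) = 1/(-45/13 - 52662) = 1/(-684651/13) = -13/684651 ≈ -1.8988e-5)
(Z - 293)*(-221) = (-13/684651 - 293)*(-221) = -200602756/684651*(-221) = 44333209076/684651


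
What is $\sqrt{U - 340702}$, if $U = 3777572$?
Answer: $\sqrt{3436870} \approx 1853.9$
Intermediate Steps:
$\sqrt{U - 340702} = \sqrt{3777572 - 340702} = \sqrt{3436870}$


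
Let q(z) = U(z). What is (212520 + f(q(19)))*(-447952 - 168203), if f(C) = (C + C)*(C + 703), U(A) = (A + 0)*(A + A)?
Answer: -1398807404100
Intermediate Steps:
U(A) = 2*A² (U(A) = A*(2*A) = 2*A²)
q(z) = 2*z²
f(C) = 2*C*(703 + C) (f(C) = (2*C)*(703 + C) = 2*C*(703 + C))
(212520 + f(q(19)))*(-447952 - 168203) = (212520 + 2*(2*19²)*(703 + 2*19²))*(-447952 - 168203) = (212520 + 2*(2*361)*(703 + 2*361))*(-616155) = (212520 + 2*722*(703 + 722))*(-616155) = (212520 + 2*722*1425)*(-616155) = (212520 + 2057700)*(-616155) = 2270220*(-616155) = -1398807404100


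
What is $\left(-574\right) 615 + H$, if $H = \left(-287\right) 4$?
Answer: $-354158$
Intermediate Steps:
$H = -1148$
$\left(-574\right) 615 + H = \left(-574\right) 615 - 1148 = -353010 - 1148 = -354158$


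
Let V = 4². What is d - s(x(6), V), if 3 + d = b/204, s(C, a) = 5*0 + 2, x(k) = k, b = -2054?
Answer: -1537/102 ≈ -15.069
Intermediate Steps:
V = 16
s(C, a) = 2 (s(C, a) = 0 + 2 = 2)
d = -1333/102 (d = -3 - 2054/204 = -3 - 2054*1/204 = -3 - 1027/102 = -1333/102 ≈ -13.069)
d - s(x(6), V) = -1333/102 - 1*2 = -1333/102 - 2 = -1537/102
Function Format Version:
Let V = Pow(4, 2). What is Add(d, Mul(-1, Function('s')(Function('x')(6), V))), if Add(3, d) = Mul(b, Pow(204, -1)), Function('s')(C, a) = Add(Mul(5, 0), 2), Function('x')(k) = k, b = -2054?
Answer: Rational(-1537, 102) ≈ -15.069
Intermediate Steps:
V = 16
Function('s')(C, a) = 2 (Function('s')(C, a) = Add(0, 2) = 2)
d = Rational(-1333, 102) (d = Add(-3, Mul(-2054, Pow(204, -1))) = Add(-3, Mul(-2054, Rational(1, 204))) = Add(-3, Rational(-1027, 102)) = Rational(-1333, 102) ≈ -13.069)
Add(d, Mul(-1, Function('s')(Function('x')(6), V))) = Add(Rational(-1333, 102), Mul(-1, 2)) = Add(Rational(-1333, 102), -2) = Rational(-1537, 102)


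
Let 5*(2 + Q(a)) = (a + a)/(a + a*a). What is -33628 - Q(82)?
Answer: -13954792/415 ≈ -33626.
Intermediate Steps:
Q(a) = -2 + 2*a/(5*(a + a²)) (Q(a) = -2 + ((a + a)/(a + a*a))/5 = -2 + ((2*a)/(a + a²))/5 = -2 + (2*a/(a + a²))/5 = -2 + 2*a/(5*(a + a²)))
-33628 - Q(82) = -33628 - 2*(-4 - 5*82)/(5*(1 + 82)) = -33628 - 2*(-4 - 410)/(5*83) = -33628 - 2*(-414)/(5*83) = -33628 - 1*(-828/415) = -33628 + 828/415 = -13954792/415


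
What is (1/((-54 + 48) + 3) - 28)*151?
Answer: -12835/3 ≈ -4278.3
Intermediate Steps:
(1/((-54 + 48) + 3) - 28)*151 = (1/(-6 + 3) - 28)*151 = (1/(-3) - 28)*151 = (-⅓ - 28)*151 = -85/3*151 = -12835/3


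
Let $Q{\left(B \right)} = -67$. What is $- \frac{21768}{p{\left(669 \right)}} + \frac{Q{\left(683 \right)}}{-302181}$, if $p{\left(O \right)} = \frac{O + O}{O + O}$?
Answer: $- \frac{6577875941}{302181} \approx -21768.0$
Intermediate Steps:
$p{\left(O \right)} = 1$ ($p{\left(O \right)} = \frac{2 O}{2 O} = 2 O \frac{1}{2 O} = 1$)
$- \frac{21768}{p{\left(669 \right)}} + \frac{Q{\left(683 \right)}}{-302181} = - \frac{21768}{1} - \frac{67}{-302181} = \left(-21768\right) 1 - - \frac{67}{302181} = -21768 + \frac{67}{302181} = - \frac{6577875941}{302181}$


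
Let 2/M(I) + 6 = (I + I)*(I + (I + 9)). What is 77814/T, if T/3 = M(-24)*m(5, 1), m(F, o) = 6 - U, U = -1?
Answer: 24200154/7 ≈ 3.4572e+6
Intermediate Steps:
m(F, o) = 7 (m(F, o) = 6 - 1*(-1) = 6 + 1 = 7)
M(I) = 2/(-6 + 2*I*(9 + 2*I)) (M(I) = 2/(-6 + (I + I)*(I + (I + 9))) = 2/(-6 + (2*I)*(I + (9 + I))) = 2/(-6 + (2*I)*(9 + 2*I)) = 2/(-6 + 2*I*(9 + 2*I)))
T = 7/311 (T = 3*(7/(-3 + 2*(-24)**2 + 9*(-24))) = 3*(7/(-3 + 2*576 - 216)) = 3*(7/(-3 + 1152 - 216)) = 3*(7/933) = 7/311 ≈ 0.022508)
77814/T = 77814/(7/311) = 77814*(311/7) = 24200154/7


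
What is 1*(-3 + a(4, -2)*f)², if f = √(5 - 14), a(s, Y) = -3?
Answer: -72 + 54*I ≈ -72.0 + 54.0*I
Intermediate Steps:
f = 3*I (f = √(-9) = 3*I ≈ 3.0*I)
1*(-3 + a(4, -2)*f)² = 1*(-3 - 9*I)² = (-3 - 9*I)²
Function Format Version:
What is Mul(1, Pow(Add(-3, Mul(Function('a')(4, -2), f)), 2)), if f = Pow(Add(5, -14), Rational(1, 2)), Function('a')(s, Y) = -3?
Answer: Add(-72, Mul(54, I)) ≈ Add(-72.000, Mul(54.000, I))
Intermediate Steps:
f = Mul(3, I) (f = Pow(-9, Rational(1, 2)) = Mul(3, I) ≈ Mul(3.0000, I))
Mul(1, Pow(Add(-3, Mul(Function('a')(4, -2), f)), 2)) = Mul(1, Pow(Add(-3, Mul(-3, Mul(3, I))), 2)) = Mul(1, Pow(Add(-3, Mul(-9, I)), 2)) = Pow(Add(-3, Mul(-9, I)), 2)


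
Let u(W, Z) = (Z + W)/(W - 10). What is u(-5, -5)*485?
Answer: 970/3 ≈ 323.33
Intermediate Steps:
u(W, Z) = (W + Z)/(-10 + W)
u(-5, -5)*485 = ((-5 - 5)/(-10 - 5))*485 = (-10/(-15))*485 = -1/15*(-10)*485 = (⅔)*485 = 970/3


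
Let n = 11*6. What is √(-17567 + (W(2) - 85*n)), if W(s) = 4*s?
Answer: I*√23169 ≈ 152.21*I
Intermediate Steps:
n = 66
√(-17567 + (W(2) - 85*n)) = √(-17567 + (4*2 - 85*66)) = √(-17567 + (8 - 5610)) = √(-17567 - 5602) = √(-23169) = I*√23169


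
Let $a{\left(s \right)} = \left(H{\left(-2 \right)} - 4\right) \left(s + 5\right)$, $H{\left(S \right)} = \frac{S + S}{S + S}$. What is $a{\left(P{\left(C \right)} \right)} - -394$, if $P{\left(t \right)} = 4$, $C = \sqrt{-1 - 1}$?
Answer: $367$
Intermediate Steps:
$C = i \sqrt{2}$ ($C = \sqrt{-2} = i \sqrt{2} \approx 1.4142 i$)
$H{\left(S \right)} = 1$ ($H{\left(S \right)} = \frac{2 S}{2 S} = 2 S \frac{1}{2 S} = 1$)
$a{\left(s \right)} = -15 - 3 s$ ($a{\left(s \right)} = \left(1 - 4\right) \left(s + 5\right) = - 3 \left(5 + s\right) = -15 - 3 s$)
$a{\left(P{\left(C \right)} \right)} - -394 = \left(-15 - 12\right) - -394 = \left(-15 - 12\right) + 394 = -27 + 394 = 367$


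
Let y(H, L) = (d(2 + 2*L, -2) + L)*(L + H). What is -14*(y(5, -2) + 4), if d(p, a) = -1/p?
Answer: 7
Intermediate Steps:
y(H, L) = (H + L)*(L - 1/(2 + 2*L)) (y(H, L) = (-1/(2 + 2*L) + L)*(L + H) = (L - 1/(2 + 2*L))*(H + L) = (H + L)*(L - 1/(2 + 2*L)))
-14*(y(5, -2) + 4) = -14*((-1*5 - 1*(-2) + 2*(-2)*(1 - 2)*(5 - 2))/(2*(1 - 2)) + 4) = -14*((½)*(-5 + 2 + 2*(-2)*(-1)*3)/(-1) + 4) = -14*((½)*(-1)*(-5 + 2 + 12) + 4) = -14*((½)*(-1)*9 + 4) = -14*(-9/2 + 4) = -14*(-½) = 7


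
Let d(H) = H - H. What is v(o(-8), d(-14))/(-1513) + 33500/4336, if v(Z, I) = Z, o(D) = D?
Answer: 12680047/1640092 ≈ 7.7313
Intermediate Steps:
d(H) = 0
v(o(-8), d(-14))/(-1513) + 33500/4336 = -8/(-1513) + 33500/4336 = -8*(-1/1513) + 33500*(1/4336) = 8/1513 + 8375/1084 = 12680047/1640092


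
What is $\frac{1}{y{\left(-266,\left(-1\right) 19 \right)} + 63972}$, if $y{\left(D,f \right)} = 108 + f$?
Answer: $\frac{1}{64061} \approx 1.561 \cdot 10^{-5}$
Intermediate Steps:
$\frac{1}{y{\left(-266,\left(-1\right) 19 \right)} + 63972} = \frac{1}{\left(108 - 19\right) + 63972} = \frac{1}{89 + 63972} = \frac{1}{64061}$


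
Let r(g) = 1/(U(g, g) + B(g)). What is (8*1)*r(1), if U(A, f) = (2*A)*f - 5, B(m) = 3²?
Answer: 4/3 ≈ 1.3333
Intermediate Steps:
B(m) = 9
U(A, f) = -5 + 2*A*f (U(A, f) = 2*A*f - 5 = -5 + 2*A*f)
r(g) = 1/(4 + 2*g²) (r(g) = 1/((-5 + 2*g*g) + 9) = 1/((-5 + 2*g²) + 9) = 1/(4 + 2*g²))
(8*1)*r(1) = (8*1)*(1/(2*(2 + 1²))) = 8*(1/(2*(2 + 1))) = 8*((½)/3) = 8*((½)*(⅓)) = 8*(⅙) = 4/3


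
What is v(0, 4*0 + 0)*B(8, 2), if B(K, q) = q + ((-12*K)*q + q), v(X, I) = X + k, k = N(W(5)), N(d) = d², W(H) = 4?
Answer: -3008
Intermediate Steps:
k = 16 (k = 4² = 16)
v(X, I) = 16 + X (v(X, I) = X + 16 = 16 + X)
B(K, q) = 2*q - 12*K*q (B(K, q) = q + (-12*K*q + q) = q + (q - 12*K*q) = 2*q - 12*K*q)
v(0, 4*0 + 0)*B(8, 2) = (16 + 0)*(2*2*(1 - 6*8)) = 16*(2*2*(1 - 48)) = 16*(2*2*(-47)) = 16*(-188) = -3008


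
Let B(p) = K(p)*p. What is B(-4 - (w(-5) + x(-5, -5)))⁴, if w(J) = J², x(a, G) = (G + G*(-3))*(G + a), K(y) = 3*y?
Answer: 52306036030906641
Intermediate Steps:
x(a, G) = -2*G*(G + a) (x(a, G) = (G - 3*G)*(G + a) = (-2*G)*(G + a) = -2*G*(G + a))
B(p) = 3*p² (B(p) = (3*p)*p = 3*p²)
B(-4 - (w(-5) + x(-5, -5)))⁴ = (3*(-4 - ((-5)² - 2*(-5)*(-5 - 5)))²)⁴ = (3*(-4 - (25 - 2*(-5)*(-10)))²)⁴ = (3*(-4 - (25 - 100))²)⁴ = (3*(-4 - 1*(-75))²)⁴ = (3*(-4 + 75)²)⁴ = (3*71²)⁴ = (3*5041)⁴ = 15123⁴ = 52306036030906641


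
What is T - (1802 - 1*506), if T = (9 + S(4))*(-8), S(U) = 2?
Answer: -1384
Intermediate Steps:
T = -88 (T = (9 + 2)*(-8) = 11*(-8) = -88)
T - (1802 - 1*506) = -88 - (1802 - 1*506) = -88 - (1802 - 506) = -88 - 1*1296 = -88 - 1296 = -1384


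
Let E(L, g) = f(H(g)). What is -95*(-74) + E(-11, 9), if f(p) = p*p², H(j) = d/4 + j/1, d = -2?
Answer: 61153/8 ≈ 7644.1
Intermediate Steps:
H(j) = -½ + j (H(j) = -2/4 + j/1 = -2*¼ + j*1 = -½ + j)
f(p) = p³
E(L, g) = (-½ + g)³
-95*(-74) + E(-11, 9) = -95*(-74) + (-1 + 2*9)³/8 = 7030 + (-1 + 18)³/8 = 7030 + (⅛)*17³ = 7030 + (⅛)*4913 = 7030 + 4913/8 = 61153/8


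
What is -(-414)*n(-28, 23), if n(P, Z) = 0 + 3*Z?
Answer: 28566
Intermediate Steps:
n(P, Z) = 3*Z
-(-414)*n(-28, 23) = -(-414)*3*23 = -(-414)*69 = -1*(-28566) = 28566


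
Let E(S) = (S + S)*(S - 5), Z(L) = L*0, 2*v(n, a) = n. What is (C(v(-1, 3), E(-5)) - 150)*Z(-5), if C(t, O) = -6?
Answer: 0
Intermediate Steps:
v(n, a) = n/2
Z(L) = 0
E(S) = 2*S*(-5 + S) (E(S) = (2*S)*(-5 + S) = 2*S*(-5 + S))
(C(v(-1, 3), E(-5)) - 150)*Z(-5) = (-6 - 150)*0 = -156*0 = 0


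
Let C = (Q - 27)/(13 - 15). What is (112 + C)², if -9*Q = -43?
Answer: 1227664/81 ≈ 15156.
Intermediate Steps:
Q = 43/9 (Q = -⅑*(-43) = 43/9 ≈ 4.7778)
C = 100/9 (C = (43/9 - 27)/(13 - 15) = -200/9/(-2) = -200/9*(-½) = 100/9 ≈ 11.111)
(112 + C)² = (112 + 100/9)² = (1108/9)² = 1227664/81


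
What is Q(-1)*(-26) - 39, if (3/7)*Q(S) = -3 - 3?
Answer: 325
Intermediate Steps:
Q(S) = -14 (Q(S) = 7*(-3 - 3)/3 = (7/3)*(-6) = -14)
Q(-1)*(-26) - 39 = -14*(-26) - 39 = 364 - 39 = 325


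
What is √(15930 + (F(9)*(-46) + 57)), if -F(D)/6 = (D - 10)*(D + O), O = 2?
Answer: 3*√1439 ≈ 113.80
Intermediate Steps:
F(D) = -6*(-10 + D)*(2 + D) (F(D) = -6*(D - 10)*(D + 2) = -6*(-10 + D)*(2 + D))
√(15930 + (F(9)*(-46) + 57)) = √(15930 + ((120 - 6*9² + 48*9)*(-46) + 57)) = √(15930 + ((120 - 6*81 + 432)*(-46) + 57)) = √(15930 + ((120 - 486 + 432)*(-46) + 57)) = √(15930 + (66*(-46) + 57)) = √(15930 + (-3036 + 57)) = √(15930 - 2979) = √12951 = 3*√1439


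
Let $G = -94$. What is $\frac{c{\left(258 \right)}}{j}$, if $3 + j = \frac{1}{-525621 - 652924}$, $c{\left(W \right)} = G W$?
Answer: $\frac{7145518335}{883909} \approx 8084.0$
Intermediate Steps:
$c{\left(W \right)} = - 94 W$
$j = - \frac{3535636}{1178545}$ ($j = -3 + \frac{1}{-525621 - 652924} = -3 + \frac{1}{-1178545} = -3 - \frac{1}{1178545} = - \frac{3535636}{1178545} \approx -3.0$)
$\frac{c{\left(258 \right)}}{j} = \frac{\left(-94\right) 258}{- \frac{3535636}{1178545}} = \left(-24252\right) \left(- \frac{1178545}{3535636}\right) = \frac{7145518335}{883909}$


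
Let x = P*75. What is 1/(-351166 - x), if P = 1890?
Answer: -1/492916 ≈ -2.0287e-6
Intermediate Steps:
x = 141750 (x = 1890*75 = 141750)
1/(-351166 - x) = 1/(-351166 - 1*141750) = 1/(-351166 - 141750) = 1/(-492916) = -1/492916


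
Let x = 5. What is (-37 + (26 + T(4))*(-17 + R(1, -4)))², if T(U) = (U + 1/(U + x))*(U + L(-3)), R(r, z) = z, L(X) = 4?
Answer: 14600041/9 ≈ 1.6222e+6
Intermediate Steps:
T(U) = (4 + U)*(U + 1/(5 + U)) (T(U) = (U + 1/(U + 5))*(U + 4) = (U + 1/(5 + U))*(4 + U) = (4 + U)*(U + 1/(5 + U)))
(-37 + (26 + T(4))*(-17 + R(1, -4)))² = (-37 + (26 + (4 + 4³ + 9*4² + 21*4)/(5 + 4))*(-17 - 4))² = (-37 + (26 + (4 + 64 + 9*16 + 84)/9)*(-21))² = (-37 + (26 + (4 + 64 + 144 + 84)/9)*(-21))² = (-37 + (26 + (⅑)*296)*(-21))² = (-37 + (26 + 296/9)*(-21))² = (-37 + (530/9)*(-21))² = (-37 - 3710/3)² = (-3821/3)² = 14600041/9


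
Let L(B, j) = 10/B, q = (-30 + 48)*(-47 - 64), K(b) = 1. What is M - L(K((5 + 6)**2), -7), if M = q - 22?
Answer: -2030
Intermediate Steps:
q = -1998 (q = 18*(-111) = -1998)
M = -2020 (M = -1998 - 22 = -2020)
M - L(K((5 + 6)**2), -7) = -2020 - 10/1 = -2020 - 10 = -2030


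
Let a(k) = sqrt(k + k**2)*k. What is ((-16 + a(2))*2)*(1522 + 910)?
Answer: -77824 + 9728*sqrt(6) ≈ -53995.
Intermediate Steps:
a(k) = k*sqrt(k + k**2)
((-16 + a(2))*2)*(1522 + 910) = ((-16 + 2*sqrt(2*(1 + 2)))*2)*(1522 + 910) = ((-16 + 2*sqrt(2*3))*2)*2432 = ((-16 + 2*sqrt(6))*2)*2432 = (-32 + 4*sqrt(6))*2432 = -77824 + 9728*sqrt(6)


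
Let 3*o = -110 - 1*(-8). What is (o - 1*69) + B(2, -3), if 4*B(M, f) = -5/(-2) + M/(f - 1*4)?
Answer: -5737/56 ≈ -102.45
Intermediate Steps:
B(M, f) = 5/8 + M/(4*(-4 + f)) (B(M, f) = (-5/(-2) + M/(f - 1*4))/4 = (-5*(-1/2) + M/(f - 4))/4 = (5/2 + M/(-4 + f))/4 = 5/8 + M/(4*(-4 + f)))
o = -34 (o = (-110 - 1*(-8))/3 = (-110 + 8)/3 = (1/3)*(-102) = -34)
(o - 1*69) + B(2, -3) = (-34 - 1*69) + (-20 + 2*2 + 5*(-3))/(8*(-4 - 3)) = (-34 - 69) + (1/8)*(-20 + 4 - 15)/(-7) = -103 + (1/8)*(-1/7)*(-31) = -103 + 31/56 = -5737/56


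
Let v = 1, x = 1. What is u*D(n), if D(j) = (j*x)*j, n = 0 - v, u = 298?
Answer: 298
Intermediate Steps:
n = -1 (n = 0 - 1*1 = 0 - 1 = -1)
D(j) = j**2 (D(j) = (j*1)*j = j*j = j**2)
u*D(n) = 298*(-1)**2 = 298*1 = 298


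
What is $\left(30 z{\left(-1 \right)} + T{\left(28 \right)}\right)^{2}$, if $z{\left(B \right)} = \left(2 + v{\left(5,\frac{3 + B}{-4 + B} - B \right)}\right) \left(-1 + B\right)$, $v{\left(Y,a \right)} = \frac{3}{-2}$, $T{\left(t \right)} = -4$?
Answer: $1156$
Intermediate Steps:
$v{\left(Y,a \right)} = - \frac{3}{2}$ ($v{\left(Y,a \right)} = 3 \left(- \frac{1}{2}\right) = - \frac{3}{2}$)
$z{\left(B \right)} = - \frac{1}{2} + \frac{B}{2}$ ($z{\left(B \right)} = \left(2 - \frac{3}{2}\right) \left(-1 + B\right) = \frac{-1 + B}{2} = - \frac{1}{2} + \frac{B}{2}$)
$\left(30 z{\left(-1 \right)} + T{\left(28 \right)}\right)^{2} = \left(30 \left(- \frac{1}{2} + \frac{1}{2} \left(-1\right)\right) - 4\right)^{2} = \left(30 \left(- \frac{1}{2} - \frac{1}{2}\right) - 4\right)^{2} = \left(30 \left(-1\right) - 4\right)^{2} = \left(-30 - 4\right)^{2} = \left(-34\right)^{2} = 1156$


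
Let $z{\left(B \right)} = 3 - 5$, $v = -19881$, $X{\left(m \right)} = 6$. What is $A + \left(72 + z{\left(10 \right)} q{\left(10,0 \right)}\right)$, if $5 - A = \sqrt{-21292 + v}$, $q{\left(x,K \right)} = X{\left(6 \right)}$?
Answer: $65 - i \sqrt{41173} \approx 65.0 - 202.91 i$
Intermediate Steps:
$q{\left(x,K \right)} = 6$
$z{\left(B \right)} = -2$ ($z{\left(B \right)} = 3 - 5 = -2$)
$A = 5 - i \sqrt{41173}$ ($A = 5 - \sqrt{-21292 - 19881} = 5 - \sqrt{-41173} = 5 - i \sqrt{41173} \approx 5.0 - 202.91 i$)
$A + \left(72 + z{\left(10 \right)} q{\left(10,0 \right)}\right) = \left(5 - i \sqrt{41173}\right) + \left(72 - 12\right) = \left(5 - i \sqrt{41173}\right) + 60 = 65 - i \sqrt{41173}$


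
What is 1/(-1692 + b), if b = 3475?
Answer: 1/1783 ≈ 0.00056085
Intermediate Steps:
1/(-1692 + b) = 1/(-1692 + 3475) = 1/1783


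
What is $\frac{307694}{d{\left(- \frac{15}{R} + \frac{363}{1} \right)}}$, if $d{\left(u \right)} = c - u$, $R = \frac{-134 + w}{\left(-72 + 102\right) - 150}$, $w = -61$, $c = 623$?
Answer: $\frac{2000011}{1750} \approx 1142.9$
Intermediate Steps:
$R = \frac{13}{8}$ ($R = \frac{-134 - 61}{\left(-72 + 102\right) - 150} = - \frac{195}{30 - 150} = - \frac{195}{-120} = \left(-195\right) \left(- \frac{1}{120}\right) = \frac{13}{8} \approx 1.625$)
$d{\left(u \right)} = 623 - u$
$\frac{307694}{d{\left(- \frac{15}{R} + \frac{363}{1} \right)}} = \frac{307694}{623 - \left(- \frac{15}{\frac{13}{8}} + \frac{363}{1}\right)} = \frac{307694}{623 - \left(\left(-15\right) \frac{8}{13} + 363 \cdot 1\right)} = \frac{307694}{623 - \left(- \frac{120}{13} + 363\right)} = \frac{307694}{623 - \frac{4599}{13}} = \frac{307694}{\frac{3500}{13}} = 307694 \cdot \frac{13}{3500} = \frac{2000011}{1750}$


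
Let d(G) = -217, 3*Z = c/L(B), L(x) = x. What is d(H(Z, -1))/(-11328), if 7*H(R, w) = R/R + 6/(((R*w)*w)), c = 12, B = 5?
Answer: 217/11328 ≈ 0.019156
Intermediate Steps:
Z = ⅘ (Z = (12/5)/3 = (12*(⅕))/3 = (⅓)*(12/5) = ⅘ ≈ 0.80000)
H(R, w) = ⅐ + 6/(7*R*w²) (H(R, w) = (R/R + 6/(((R*w)*w)))/7 = (1 + 6/((R*w²)))/7 = (1 + 6*(1/(R*w²)))/7 = (1 + 6/(R*w²))/7 = ⅐ + 6/(7*R*w²))
d(H(Z, -1))/(-11328) = -217/(-11328) = -217*(-1/11328) = 217/11328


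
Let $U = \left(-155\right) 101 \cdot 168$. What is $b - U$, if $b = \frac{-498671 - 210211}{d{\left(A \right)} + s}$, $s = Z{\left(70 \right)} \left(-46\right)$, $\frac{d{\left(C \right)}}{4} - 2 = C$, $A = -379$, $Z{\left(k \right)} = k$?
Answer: $\frac{2072589667}{788} \approx 2.6302 \cdot 10^{6}$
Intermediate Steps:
$d{\left(C \right)} = 8 + 4 C$
$U = -2630040$ ($U = \left(-15655\right) 168 = -2630040$)
$s = -3220$ ($s = 70 \left(-46\right) = -3220$)
$b = \frac{118147}{788}$ ($b = \frac{-498671 - 210211}{\left(8 + 4 \left(-379\right)\right) - 3220} = - \frac{708882}{\left(8 - 1516\right) - 3220} = - \frac{708882}{-1508 - 3220} = - \frac{708882}{-4728} = \left(-708882\right) \left(- \frac{1}{4728}\right) = \frac{118147}{788} \approx 149.93$)
$b - U = \frac{118147}{788} - -2630040 = \frac{118147}{788} + 2630040 = \frac{2072589667}{788}$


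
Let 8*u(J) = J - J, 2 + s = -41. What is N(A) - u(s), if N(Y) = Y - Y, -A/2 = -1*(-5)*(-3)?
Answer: 0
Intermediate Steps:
s = -43 (s = -2 - 41 = -43)
u(J) = 0 (u(J) = (J - J)/8 = (⅛)*0 = 0)
A = 30 (A = -2*(-1*(-5))*(-3) = -10*(-3) = -2*(-15) = 30)
N(Y) = 0
N(A) - u(s) = 0 - 1*0 = 0 + 0 = 0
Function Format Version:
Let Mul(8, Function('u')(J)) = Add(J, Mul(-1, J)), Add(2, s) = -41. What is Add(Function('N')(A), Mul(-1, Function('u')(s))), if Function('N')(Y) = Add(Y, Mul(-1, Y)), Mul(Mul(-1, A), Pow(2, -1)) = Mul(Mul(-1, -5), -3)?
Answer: 0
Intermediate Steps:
s = -43 (s = Add(-2, -41) = -43)
Function('u')(J) = 0 (Function('u')(J) = Mul(Rational(1, 8), Add(J, Mul(-1, J))) = Mul(Rational(1, 8), 0) = 0)
A = 30 (A = Mul(-2, Mul(Mul(-1, -5), -3)) = Mul(-2, Mul(5, -3)) = Mul(-2, -15) = 30)
Function('N')(Y) = 0
Add(Function('N')(A), Mul(-1, Function('u')(s))) = Add(0, Mul(-1, 0)) = Add(0, 0) = 0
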